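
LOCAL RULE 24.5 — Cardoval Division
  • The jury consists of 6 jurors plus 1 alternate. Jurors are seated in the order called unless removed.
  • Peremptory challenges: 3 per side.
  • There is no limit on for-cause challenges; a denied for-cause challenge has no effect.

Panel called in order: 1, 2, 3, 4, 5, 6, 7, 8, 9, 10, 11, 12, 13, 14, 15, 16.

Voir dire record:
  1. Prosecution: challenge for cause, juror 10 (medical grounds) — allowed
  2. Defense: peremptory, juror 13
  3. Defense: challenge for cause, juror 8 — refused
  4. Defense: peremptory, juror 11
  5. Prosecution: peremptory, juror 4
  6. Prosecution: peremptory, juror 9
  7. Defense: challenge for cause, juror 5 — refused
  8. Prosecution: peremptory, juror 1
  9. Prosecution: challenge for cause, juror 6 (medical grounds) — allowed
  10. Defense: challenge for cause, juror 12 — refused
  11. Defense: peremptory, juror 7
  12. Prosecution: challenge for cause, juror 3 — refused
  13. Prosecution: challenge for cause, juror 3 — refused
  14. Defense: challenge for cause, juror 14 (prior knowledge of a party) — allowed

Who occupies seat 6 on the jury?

Removed: #1, #4, #6, #7, #9, #10, #11, #13, #14. (#3, #5, #8, #12 stay — for-cause denied.)
Filling seats in venire order through position 6: #2, #3, #5, #8, #12, #15.
So seat 6 is #15.

15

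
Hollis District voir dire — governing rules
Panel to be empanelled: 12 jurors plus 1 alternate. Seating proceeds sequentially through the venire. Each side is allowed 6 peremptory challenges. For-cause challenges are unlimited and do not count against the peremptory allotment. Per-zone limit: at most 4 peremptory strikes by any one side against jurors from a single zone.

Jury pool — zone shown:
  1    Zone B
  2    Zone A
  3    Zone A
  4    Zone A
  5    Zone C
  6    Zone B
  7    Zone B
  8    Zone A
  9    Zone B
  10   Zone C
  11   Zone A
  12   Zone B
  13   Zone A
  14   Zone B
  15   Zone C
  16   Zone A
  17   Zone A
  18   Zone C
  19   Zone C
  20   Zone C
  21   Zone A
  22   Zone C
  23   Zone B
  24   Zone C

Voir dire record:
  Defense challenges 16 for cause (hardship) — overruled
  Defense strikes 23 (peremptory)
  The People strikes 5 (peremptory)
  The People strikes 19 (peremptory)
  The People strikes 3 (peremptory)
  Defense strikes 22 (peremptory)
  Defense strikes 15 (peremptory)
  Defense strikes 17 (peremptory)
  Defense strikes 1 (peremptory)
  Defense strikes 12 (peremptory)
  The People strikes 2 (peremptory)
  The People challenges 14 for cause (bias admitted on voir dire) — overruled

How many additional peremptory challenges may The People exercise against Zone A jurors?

The People peremptories so far: #5, #19, #3, #2 — 4 of 6 used, 2 left overall.
Against Zone A: #3, #2 — 2 used; per-zone cap 4 leaves 2.
Binding limit: min(2, 2) = 2.

2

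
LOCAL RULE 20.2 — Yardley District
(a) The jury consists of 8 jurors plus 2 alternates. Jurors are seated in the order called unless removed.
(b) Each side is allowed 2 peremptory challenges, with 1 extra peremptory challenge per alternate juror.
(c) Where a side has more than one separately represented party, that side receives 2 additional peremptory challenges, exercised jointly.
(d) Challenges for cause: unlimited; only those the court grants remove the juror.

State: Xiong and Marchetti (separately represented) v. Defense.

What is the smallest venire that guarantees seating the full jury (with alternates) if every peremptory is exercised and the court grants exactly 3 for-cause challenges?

23

Seats to fill: 8 + 2 alternates = 10.
Peremptories — State: 2 + 1×2 + 2 = 6; Defense: 2 + 1×2 = 4; total 10.
For-cause removals: 3.
Minimum venire: 10 + 10 + 3 = 23.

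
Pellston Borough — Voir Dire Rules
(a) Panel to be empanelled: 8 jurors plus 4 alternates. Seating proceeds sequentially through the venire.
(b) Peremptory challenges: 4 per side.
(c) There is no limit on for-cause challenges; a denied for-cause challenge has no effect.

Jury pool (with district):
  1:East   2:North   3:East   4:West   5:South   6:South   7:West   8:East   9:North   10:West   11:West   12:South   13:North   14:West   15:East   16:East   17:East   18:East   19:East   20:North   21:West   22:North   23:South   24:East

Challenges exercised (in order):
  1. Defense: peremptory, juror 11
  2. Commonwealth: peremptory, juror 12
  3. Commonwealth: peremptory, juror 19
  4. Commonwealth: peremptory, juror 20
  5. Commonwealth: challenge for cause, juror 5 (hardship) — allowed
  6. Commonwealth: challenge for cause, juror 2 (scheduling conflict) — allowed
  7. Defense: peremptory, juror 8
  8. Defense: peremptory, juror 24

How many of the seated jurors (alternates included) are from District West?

4

Removed: #2, #5, #8, #11, #12, #19, #20, #24.
Seated (12 incl. alternates): #1, #3, #4, #6, #7, #9, #10, #13, #14, #15, #16, #17.
Of those, in District West: #4, #7, #10, #14 → 4.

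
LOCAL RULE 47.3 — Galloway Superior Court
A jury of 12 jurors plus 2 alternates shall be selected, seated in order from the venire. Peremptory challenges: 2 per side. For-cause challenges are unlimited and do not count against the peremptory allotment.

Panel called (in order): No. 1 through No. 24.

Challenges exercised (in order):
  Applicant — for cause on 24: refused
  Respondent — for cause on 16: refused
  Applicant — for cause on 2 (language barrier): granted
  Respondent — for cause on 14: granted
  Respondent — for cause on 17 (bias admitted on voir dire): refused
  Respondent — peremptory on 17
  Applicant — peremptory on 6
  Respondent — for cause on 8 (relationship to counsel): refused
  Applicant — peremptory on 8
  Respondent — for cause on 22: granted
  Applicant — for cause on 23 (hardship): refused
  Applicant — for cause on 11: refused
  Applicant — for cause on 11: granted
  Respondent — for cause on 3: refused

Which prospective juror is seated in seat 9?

Removed: #2, #6, #8, #11, #14, #17, #22. (#3, #16, #23, #24 stay — for-cause denied.)
Seating in order: seats 1–12 → #1, #3, #4, #5, #7, #9, #10, #12, #13, #15, #16, #18; alternates → #19, #20.
So seat 9 is #13.

13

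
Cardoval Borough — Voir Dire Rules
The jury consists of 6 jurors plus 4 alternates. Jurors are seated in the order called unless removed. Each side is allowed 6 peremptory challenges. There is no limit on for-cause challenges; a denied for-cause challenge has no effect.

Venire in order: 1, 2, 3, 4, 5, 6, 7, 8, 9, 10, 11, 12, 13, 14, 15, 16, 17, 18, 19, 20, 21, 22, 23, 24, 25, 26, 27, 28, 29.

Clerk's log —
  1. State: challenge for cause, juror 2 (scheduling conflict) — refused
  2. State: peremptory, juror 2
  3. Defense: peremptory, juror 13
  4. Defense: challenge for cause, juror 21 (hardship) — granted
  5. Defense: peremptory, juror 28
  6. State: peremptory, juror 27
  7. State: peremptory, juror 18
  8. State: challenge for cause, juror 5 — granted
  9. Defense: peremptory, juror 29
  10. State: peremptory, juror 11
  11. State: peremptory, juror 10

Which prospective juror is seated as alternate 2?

12

Removed: #2, #5, #10, #11, #13, #18, #21, #27, #28, #29.
Seating in order: seats 1–6 → #1, #3, #4, #6, #7, #8; alternates → #9, #12, #14, #15.
So alternate 2 is #12.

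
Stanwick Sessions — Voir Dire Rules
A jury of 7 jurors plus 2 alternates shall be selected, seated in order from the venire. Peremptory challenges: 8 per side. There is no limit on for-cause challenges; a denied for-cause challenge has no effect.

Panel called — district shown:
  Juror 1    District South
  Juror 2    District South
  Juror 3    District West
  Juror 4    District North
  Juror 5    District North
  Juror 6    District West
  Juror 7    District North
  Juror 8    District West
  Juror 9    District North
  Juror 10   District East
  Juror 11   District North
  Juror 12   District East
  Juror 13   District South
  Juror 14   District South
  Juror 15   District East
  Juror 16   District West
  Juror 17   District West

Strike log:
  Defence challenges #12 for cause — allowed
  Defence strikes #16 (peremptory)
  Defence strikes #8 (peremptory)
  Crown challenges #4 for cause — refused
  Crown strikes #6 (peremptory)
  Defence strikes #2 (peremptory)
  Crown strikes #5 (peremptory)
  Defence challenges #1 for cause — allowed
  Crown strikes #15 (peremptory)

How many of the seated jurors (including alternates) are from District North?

4

Removed: #1, #2, #5, #6, #8, #12, #15, #16.
Seated (9 incl. alternates): #3, #4, #7, #9, #10, #11, #13, #14, #17.
Of those, in District North: #4, #7, #9, #11 → 4.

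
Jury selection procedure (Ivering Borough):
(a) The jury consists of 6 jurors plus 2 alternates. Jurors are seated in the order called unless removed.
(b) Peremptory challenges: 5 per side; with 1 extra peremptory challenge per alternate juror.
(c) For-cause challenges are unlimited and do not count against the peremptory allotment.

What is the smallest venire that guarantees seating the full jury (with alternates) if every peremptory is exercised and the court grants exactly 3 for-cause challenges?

Seats to fill: 6 + 2 alternates = 8.
Peremptories: 5 + 1×2 = 7 per side × 2 sides = 14.
For-cause removals: 3.
Minimum venire: 8 + 14 + 3 = 25.

25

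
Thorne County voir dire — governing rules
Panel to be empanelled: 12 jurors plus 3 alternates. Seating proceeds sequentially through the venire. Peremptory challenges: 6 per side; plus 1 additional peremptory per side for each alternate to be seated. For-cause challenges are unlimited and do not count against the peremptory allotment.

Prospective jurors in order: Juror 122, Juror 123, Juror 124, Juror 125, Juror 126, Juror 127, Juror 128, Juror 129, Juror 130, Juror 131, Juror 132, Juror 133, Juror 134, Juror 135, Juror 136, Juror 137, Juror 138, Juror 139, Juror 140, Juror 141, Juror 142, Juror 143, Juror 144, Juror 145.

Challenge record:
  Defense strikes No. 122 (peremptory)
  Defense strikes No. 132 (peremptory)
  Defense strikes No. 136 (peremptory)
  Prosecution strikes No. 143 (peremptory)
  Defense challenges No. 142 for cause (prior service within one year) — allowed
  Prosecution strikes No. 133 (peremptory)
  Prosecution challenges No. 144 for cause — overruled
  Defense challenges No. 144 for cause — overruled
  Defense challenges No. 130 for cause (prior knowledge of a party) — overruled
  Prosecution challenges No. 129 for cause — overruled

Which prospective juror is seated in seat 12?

Removed: #122, #132, #133, #136, #142, #143. (#129, #130, #144 stay — for-cause denied.)
Filling seats in venire order through position 12: #123, #124, #125, #126, #127, #128, #129, #130, #131, #134, #135, #137.
So seat 12 is #137.

137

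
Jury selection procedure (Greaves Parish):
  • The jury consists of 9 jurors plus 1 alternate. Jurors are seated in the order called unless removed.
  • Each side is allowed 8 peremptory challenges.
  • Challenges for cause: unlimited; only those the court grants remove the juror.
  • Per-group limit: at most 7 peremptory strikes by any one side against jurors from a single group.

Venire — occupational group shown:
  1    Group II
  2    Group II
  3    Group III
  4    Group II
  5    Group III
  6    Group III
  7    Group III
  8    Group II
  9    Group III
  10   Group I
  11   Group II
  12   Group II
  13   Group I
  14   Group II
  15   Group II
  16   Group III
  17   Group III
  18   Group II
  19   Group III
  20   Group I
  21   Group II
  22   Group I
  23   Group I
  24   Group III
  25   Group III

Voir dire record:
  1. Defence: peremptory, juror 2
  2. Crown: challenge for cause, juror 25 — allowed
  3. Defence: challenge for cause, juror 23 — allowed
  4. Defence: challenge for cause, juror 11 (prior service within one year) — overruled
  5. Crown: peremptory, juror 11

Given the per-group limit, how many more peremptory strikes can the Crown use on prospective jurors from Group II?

6

Crown peremptories so far: #11 — 1 of 8 used, 7 left overall.
Against Group II: #11 — 1 used; per-group cap 7 leaves 6.
Binding limit: min(7, 6) = 6.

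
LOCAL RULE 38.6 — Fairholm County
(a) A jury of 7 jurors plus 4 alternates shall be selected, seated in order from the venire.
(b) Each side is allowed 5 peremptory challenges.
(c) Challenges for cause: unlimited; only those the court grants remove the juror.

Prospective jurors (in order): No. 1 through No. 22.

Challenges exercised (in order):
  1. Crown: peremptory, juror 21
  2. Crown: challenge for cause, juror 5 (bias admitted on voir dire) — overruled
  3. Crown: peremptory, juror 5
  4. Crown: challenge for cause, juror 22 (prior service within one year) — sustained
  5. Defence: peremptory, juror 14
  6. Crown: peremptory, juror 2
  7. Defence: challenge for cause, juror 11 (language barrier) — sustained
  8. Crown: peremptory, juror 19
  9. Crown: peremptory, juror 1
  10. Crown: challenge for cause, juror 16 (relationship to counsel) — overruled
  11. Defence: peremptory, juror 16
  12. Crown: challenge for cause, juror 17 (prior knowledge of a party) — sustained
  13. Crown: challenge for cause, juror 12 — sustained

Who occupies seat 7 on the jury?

10

Removed: #1, #2, #5, #11, #12, #14, #16, #17, #19, #21, #22.
Seating in order: seats 1–7 → #3, #4, #6, #7, #8, #9, #10; alternates → #13, #15, #18, #20.
So seat 7 is #10.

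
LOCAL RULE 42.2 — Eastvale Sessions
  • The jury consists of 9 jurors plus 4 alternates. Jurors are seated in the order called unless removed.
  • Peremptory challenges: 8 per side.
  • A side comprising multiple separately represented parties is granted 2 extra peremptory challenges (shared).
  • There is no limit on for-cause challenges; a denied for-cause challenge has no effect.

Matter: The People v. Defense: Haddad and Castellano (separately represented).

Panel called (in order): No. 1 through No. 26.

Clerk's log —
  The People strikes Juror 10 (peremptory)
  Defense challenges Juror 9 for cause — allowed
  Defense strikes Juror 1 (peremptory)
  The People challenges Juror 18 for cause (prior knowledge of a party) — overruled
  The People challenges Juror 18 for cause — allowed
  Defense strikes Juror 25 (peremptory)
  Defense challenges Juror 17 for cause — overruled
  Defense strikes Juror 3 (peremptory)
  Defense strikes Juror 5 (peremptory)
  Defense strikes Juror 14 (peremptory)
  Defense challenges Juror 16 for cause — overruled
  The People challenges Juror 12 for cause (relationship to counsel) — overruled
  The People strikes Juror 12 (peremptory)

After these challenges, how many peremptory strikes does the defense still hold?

5

Defense allotment: 8 base + 2 multi-party = 10.
Defense peremptories used: #1, #25, #3, #5, #14 — 5 (for-cause on #9, #17, #16 don't count).
Remaining: 10 − 5 = 5.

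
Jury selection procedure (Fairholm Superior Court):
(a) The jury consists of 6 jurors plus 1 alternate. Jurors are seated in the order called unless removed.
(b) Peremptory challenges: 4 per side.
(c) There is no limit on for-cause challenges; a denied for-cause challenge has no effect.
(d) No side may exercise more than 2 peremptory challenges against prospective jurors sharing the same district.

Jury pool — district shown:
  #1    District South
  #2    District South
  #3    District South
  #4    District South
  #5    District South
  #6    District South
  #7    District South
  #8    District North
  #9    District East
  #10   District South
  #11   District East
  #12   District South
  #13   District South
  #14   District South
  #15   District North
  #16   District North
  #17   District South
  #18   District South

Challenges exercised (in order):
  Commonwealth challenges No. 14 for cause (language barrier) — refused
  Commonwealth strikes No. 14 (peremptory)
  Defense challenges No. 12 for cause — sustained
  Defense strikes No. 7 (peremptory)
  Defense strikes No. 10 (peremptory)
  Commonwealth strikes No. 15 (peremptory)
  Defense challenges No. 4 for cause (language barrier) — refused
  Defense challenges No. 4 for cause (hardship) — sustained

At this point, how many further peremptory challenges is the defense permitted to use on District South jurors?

Defense peremptories so far: #7, #10 — 2 of 4 used, 2 left overall.
Against District South: #7, #10 — 2 used; per-district cap 2 leaves 0.
Binding limit: min(2, 0) = 0.

0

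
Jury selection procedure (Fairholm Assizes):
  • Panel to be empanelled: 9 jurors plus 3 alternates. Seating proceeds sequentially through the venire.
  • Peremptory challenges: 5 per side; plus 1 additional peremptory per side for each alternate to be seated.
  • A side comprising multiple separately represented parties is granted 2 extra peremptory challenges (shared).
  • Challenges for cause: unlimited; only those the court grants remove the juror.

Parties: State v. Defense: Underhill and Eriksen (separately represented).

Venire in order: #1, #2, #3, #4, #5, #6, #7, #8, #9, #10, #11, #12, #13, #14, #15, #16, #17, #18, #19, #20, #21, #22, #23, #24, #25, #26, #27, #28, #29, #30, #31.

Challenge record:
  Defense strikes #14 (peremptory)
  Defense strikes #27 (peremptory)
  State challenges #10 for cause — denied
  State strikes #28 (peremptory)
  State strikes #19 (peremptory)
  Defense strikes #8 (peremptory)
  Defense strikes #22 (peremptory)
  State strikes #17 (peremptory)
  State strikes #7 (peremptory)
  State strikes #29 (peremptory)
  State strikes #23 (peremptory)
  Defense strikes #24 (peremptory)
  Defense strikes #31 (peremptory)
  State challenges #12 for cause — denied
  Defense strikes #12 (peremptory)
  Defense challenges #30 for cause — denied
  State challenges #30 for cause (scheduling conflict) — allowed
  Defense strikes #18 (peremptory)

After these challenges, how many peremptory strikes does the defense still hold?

2

Defense allotment: 5 base + 1 × 3 alternates + 2 multi-party = 10.
Defense peremptories used: #14, #27, #8, #22, #24, #31, #12, #18 — 8 (the for-cause on #30 doesn't count).
Remaining: 10 − 8 = 2.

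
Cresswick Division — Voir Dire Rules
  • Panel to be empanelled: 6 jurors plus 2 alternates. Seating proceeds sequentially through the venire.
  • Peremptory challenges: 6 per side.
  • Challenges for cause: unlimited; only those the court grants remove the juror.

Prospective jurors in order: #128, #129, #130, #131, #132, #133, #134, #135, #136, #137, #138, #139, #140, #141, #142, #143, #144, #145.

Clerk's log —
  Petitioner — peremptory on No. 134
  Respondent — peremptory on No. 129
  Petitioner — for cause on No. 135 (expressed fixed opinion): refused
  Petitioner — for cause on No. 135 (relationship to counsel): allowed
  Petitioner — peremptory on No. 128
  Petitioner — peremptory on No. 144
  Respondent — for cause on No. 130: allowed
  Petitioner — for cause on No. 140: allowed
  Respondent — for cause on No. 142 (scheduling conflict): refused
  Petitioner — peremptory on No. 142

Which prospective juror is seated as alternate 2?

141

Removed: #128, #129, #130, #134, #135, #140, #142, #144.
Filling seats in venire order through position 8: #131, #132, #133, #136, #137, #138, #139, #141.
So alternate 2 is #141.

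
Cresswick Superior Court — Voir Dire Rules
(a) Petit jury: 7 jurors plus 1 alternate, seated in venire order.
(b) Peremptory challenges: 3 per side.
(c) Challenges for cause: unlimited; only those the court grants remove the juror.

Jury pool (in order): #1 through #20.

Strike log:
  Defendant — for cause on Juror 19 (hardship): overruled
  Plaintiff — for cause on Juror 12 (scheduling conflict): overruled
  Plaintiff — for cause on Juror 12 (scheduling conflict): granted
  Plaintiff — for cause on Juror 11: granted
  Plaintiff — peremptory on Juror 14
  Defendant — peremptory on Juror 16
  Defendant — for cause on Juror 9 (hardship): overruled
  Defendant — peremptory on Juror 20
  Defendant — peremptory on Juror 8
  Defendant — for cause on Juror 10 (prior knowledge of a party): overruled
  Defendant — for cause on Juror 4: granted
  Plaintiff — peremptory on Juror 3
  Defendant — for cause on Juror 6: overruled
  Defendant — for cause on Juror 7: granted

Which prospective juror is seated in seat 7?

13

Removed: #3, #4, #7, #8, #11, #12, #14, #16, #20. (#6, #9, #10, #19 stay — for-cause denied.)
Filling seats in venire order through position 7: #1, #2, #5, #6, #9, #10, #13.
So seat 7 is #13.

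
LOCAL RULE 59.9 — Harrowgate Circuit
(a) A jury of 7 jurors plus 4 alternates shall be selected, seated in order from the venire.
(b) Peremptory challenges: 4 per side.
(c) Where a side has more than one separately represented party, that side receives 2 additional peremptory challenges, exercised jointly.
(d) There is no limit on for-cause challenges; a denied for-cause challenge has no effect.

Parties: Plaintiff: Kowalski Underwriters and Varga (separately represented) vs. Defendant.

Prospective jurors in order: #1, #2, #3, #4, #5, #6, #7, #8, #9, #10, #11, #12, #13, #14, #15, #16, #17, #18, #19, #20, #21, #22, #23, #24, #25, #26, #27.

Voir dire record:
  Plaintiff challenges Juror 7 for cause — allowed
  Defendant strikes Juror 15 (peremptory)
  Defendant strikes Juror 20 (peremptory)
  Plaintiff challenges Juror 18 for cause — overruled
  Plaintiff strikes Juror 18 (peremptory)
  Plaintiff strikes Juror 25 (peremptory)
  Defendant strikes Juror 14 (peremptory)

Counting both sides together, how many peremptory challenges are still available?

Plaintiff allotment: 4 base + 2 multi-party = 6. Defendant allotment: 4.
Plaintiff peremptories used: #18, #25 — 2 (for-cause on #7, #18 don't count).
Defendant peremptories used: #15, #20, #14 — 3.
Remaining: (6 − 2) + (4 − 3) = 5.

5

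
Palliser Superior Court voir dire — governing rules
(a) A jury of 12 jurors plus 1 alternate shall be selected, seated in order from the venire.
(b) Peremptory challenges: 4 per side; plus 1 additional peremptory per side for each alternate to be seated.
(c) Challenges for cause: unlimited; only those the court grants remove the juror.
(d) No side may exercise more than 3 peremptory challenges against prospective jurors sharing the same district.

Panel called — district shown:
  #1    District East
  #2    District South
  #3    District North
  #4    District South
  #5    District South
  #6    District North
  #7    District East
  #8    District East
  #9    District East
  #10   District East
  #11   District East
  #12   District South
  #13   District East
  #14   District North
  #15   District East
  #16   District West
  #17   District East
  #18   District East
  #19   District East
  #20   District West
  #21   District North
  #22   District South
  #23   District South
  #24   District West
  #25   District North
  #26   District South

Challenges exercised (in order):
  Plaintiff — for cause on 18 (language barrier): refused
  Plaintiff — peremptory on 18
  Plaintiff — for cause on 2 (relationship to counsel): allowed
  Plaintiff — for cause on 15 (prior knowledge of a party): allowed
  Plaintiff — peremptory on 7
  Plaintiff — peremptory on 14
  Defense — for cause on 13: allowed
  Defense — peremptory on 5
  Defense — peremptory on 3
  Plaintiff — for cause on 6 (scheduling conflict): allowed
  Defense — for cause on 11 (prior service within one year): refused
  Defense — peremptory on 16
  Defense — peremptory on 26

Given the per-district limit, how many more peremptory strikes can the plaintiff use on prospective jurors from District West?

Plaintiff peremptories so far: #18, #7, #14 — 3 of 5 used, 2 left overall.
Against District West: none yet — per-district cap 3 leaves 3.
Binding limit: min(2, 3) = 2.

2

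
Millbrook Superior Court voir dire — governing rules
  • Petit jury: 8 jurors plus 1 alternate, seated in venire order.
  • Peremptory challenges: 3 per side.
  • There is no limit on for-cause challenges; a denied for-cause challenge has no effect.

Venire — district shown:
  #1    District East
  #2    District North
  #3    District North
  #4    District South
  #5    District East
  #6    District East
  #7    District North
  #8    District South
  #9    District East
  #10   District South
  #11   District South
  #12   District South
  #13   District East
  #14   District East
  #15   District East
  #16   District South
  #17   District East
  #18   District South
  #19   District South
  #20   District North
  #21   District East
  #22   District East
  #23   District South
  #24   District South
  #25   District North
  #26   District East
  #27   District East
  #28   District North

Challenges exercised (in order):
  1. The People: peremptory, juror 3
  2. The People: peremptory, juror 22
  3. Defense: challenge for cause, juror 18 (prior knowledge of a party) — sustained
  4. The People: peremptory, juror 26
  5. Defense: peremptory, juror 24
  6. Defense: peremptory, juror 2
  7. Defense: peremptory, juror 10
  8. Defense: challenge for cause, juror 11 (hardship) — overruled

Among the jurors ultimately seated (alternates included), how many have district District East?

4

Removed: #2, #3, #10, #18, #22, #24, #26.
Seated (9 incl. alternates): #1, #4, #5, #6, #7, #8, #9, #11, #12.
Of those, in District East: #1, #5, #6, #9 → 4.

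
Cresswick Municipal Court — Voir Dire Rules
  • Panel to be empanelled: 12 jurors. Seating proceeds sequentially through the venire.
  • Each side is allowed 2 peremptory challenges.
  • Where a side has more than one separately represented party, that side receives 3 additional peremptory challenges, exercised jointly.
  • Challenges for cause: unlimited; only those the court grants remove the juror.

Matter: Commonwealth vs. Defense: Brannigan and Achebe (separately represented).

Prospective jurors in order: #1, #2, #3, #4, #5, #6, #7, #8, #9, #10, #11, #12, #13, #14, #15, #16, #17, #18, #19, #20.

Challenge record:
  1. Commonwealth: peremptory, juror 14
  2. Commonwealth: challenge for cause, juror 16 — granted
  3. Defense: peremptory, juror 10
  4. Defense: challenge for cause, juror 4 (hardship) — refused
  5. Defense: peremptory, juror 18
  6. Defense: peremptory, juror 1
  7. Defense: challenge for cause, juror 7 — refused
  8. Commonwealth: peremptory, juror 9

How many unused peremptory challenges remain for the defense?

2

Defense allotment: 2 base + 3 multi-party = 5.
Defense peremptories used: #10, #18, #1 — 3 (for-cause on #4, #7 don't count).
Remaining: 5 − 3 = 2.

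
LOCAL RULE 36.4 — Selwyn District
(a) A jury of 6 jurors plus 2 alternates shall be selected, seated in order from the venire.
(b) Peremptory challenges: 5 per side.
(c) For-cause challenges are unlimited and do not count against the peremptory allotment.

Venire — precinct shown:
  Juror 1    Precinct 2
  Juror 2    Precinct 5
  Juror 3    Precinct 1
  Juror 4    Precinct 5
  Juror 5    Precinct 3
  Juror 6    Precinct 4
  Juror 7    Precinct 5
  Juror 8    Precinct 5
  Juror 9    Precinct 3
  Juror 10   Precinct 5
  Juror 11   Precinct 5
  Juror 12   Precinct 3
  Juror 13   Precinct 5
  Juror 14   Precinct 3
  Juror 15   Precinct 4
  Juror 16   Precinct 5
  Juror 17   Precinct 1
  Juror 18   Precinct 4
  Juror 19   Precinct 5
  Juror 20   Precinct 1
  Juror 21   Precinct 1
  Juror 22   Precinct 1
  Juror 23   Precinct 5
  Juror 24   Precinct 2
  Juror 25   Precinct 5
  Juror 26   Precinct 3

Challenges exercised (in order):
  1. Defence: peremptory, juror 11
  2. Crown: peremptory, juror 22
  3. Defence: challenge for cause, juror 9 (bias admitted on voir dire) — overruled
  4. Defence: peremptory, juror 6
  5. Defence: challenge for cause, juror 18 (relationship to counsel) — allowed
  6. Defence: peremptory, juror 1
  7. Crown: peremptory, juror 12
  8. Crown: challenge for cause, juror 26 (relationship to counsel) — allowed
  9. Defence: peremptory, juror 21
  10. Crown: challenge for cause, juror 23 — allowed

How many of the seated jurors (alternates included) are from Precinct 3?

2

Removed: #1, #6, #11, #12, #18, #21, #22, #23, #26.
Seated (8 incl. alternates): #2, #3, #4, #5, #7, #8, #9, #10.
Of those, in Precinct 3: #5, #9 → 2.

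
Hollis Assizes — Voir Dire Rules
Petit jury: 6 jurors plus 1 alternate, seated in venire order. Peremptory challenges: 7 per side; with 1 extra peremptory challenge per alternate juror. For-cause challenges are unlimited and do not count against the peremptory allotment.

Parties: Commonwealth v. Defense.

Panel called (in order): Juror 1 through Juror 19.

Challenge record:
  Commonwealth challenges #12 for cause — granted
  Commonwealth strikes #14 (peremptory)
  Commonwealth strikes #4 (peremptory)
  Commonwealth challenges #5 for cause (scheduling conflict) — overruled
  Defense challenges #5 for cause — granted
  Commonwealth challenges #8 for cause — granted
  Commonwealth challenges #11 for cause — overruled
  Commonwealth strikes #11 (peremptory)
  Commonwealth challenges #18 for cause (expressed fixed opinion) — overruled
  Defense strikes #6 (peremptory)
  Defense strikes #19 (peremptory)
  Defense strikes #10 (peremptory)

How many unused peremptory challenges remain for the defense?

Defense allotment: 7 base + 1 × 1 alternate = 8.
Defense peremptories used: #6, #19, #10 — 3 (the for-cause on #5 doesn't count).
Remaining: 8 − 3 = 5.

5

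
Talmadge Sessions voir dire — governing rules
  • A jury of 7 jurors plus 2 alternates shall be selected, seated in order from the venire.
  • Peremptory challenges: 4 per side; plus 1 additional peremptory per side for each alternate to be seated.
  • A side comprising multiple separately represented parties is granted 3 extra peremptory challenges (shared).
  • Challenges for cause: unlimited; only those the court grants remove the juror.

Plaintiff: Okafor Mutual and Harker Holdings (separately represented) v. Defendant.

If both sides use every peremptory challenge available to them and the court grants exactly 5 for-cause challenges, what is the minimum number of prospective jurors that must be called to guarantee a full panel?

Seats to fill: 7 + 2 alternates = 9.
Peremptories — Plaintiff: 4 + 1×2 + 3 = 9; Defendant: 4 + 1×2 = 6; total 15.
For-cause removals: 5.
Minimum venire: 9 + 15 + 5 = 29.

29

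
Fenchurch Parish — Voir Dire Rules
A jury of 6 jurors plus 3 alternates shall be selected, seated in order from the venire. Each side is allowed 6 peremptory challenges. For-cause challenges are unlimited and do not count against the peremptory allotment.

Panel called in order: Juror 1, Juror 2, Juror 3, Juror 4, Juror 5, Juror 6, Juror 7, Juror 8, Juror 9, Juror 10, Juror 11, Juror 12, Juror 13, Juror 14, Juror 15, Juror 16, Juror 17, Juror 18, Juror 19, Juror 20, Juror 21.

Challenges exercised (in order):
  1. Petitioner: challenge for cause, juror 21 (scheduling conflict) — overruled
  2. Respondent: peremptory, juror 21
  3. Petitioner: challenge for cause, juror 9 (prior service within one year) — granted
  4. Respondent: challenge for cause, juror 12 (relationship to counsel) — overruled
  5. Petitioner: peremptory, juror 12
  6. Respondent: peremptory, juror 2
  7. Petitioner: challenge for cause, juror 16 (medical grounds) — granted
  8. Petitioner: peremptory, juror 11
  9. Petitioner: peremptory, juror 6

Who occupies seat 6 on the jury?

8

Removed: #2, #6, #9, #11, #12, #16, #21.
Filling seats in venire order through position 6: #1, #3, #4, #5, #7, #8.
So seat 6 is #8.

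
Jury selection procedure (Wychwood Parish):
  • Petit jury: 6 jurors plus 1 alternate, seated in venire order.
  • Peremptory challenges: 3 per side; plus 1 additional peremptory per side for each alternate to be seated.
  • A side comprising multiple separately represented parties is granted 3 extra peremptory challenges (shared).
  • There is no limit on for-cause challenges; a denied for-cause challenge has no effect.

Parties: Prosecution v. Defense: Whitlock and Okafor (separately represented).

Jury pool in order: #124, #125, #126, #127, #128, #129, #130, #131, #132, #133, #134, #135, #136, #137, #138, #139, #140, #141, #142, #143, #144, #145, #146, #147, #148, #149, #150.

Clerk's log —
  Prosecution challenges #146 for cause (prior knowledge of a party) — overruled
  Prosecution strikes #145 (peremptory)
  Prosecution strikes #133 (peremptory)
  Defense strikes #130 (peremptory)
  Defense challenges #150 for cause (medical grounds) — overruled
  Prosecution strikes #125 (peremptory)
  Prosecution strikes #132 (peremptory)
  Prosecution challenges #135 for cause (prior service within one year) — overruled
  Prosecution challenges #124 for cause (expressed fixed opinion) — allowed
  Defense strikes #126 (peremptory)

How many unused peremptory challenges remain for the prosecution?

0

Prosecution allotment: 3 base + 1 × 1 alternate = 4.
Prosecution peremptories used: #145, #133, #125, #132 — 4 (for-cause on #146, #135, #124 don't count).
Remaining: 4 − 4 = 0.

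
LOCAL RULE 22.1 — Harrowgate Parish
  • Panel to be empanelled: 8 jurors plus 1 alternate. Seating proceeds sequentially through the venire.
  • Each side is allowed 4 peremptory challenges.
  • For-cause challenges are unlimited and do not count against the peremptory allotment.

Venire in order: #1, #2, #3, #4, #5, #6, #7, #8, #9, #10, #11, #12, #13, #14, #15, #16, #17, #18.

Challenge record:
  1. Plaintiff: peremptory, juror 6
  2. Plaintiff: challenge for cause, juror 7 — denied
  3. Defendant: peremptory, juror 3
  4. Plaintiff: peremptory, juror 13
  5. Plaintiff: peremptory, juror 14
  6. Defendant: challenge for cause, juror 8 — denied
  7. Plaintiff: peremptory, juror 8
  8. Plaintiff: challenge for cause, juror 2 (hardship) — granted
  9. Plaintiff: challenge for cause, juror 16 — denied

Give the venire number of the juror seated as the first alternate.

Removed: #2, #3, #6, #8, #13, #14. (#7, #16 stay — for-cause denied.)
Seating in order: seats 1–8 → #1, #4, #5, #7, #9, #10, #11, #12; alternates → #15.
So alternate 1 is #15.

15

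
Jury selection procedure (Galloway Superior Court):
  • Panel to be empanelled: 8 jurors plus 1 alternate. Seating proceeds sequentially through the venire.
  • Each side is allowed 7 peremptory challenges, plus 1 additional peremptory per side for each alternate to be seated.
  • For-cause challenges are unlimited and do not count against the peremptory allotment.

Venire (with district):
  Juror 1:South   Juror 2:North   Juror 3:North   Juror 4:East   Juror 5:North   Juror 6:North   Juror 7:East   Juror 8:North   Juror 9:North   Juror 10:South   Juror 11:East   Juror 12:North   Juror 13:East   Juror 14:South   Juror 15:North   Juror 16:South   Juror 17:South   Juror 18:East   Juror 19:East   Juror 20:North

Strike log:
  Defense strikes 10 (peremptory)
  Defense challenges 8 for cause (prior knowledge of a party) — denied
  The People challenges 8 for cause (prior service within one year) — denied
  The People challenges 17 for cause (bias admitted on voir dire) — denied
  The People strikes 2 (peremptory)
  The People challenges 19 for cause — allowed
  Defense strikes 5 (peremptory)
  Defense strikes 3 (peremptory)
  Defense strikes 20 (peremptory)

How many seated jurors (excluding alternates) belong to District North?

Removed: #2, #3, #5, #10, #19, #20.
Seated jurors 1–8: #1, #4, #6, #7, #8, #9, #11, #12 (alternates #13 not counted).
Of those, in District North: #6, #8, #9, #12 → 4.

4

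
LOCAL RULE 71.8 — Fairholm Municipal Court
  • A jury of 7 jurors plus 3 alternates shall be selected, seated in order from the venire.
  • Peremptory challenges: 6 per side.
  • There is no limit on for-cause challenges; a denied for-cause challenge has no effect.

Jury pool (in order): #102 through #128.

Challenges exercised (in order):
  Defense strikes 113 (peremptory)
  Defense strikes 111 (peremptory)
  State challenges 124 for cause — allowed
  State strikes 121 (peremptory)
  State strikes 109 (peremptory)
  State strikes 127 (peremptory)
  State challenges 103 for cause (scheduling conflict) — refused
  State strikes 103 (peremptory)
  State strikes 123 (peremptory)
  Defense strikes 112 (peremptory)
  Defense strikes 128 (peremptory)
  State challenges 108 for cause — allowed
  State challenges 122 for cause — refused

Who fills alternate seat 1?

115

Removed: #103, #108, #109, #111, #112, #113, #121, #123, #124, #127, #128. (#122 stays — for-cause denied.)
Filling seats in venire order through position 8: #102, #104, #105, #106, #107, #110, #114, #115.
So alternate 1 is #115.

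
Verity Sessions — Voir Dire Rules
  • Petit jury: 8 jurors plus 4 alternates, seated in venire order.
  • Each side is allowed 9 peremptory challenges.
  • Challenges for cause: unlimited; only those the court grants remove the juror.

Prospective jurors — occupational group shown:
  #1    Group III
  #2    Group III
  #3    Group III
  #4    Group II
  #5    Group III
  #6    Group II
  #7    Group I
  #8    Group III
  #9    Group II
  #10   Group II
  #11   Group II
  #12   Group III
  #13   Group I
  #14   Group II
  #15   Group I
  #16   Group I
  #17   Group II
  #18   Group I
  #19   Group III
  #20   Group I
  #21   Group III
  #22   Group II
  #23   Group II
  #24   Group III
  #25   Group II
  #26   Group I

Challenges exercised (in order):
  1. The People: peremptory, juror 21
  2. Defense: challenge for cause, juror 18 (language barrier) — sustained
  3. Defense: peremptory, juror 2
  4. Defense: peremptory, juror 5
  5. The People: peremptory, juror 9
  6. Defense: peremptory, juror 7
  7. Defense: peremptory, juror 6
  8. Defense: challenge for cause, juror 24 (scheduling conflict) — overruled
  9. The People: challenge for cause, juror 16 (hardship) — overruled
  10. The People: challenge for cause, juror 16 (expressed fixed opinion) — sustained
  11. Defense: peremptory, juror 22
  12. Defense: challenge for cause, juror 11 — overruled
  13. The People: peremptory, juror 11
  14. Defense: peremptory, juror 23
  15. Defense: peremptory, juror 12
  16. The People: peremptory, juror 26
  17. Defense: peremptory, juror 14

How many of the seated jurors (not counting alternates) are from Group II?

Removed: #2, #5, #6, #7, #9, #11, #12, #14, #16, #18, #21, #22, #23, #26.
Seated jurors 1–8: #1, #3, #4, #8, #10, #13, #15, #17 (alternates #19, #20, #24, #25 not counted).
Of those, in Group II: #4, #10, #17 → 3.

3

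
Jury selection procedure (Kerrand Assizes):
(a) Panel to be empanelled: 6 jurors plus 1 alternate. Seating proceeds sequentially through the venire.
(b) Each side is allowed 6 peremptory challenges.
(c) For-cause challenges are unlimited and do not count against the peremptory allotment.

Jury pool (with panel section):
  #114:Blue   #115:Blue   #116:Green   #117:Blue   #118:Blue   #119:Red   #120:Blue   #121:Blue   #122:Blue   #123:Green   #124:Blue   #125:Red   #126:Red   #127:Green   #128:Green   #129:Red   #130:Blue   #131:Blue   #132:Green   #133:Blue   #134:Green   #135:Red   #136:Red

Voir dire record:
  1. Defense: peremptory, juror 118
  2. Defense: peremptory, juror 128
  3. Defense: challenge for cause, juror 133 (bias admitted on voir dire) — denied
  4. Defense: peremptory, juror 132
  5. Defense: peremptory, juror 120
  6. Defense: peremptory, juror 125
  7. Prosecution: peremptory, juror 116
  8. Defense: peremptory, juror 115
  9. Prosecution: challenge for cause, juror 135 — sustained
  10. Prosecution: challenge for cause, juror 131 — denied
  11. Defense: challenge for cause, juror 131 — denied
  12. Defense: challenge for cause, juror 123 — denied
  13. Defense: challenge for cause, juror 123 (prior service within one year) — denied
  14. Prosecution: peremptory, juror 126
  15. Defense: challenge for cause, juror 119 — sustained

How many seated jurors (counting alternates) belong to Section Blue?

Removed: #115, #116, #118, #119, #120, #125, #126, #128, #132, #135.
Seated (7 incl. alternates): #114, #117, #121, #122, #123, #124, #127.
Of those, in Section Blue: #114, #117, #121, #122, #124 → 5.

5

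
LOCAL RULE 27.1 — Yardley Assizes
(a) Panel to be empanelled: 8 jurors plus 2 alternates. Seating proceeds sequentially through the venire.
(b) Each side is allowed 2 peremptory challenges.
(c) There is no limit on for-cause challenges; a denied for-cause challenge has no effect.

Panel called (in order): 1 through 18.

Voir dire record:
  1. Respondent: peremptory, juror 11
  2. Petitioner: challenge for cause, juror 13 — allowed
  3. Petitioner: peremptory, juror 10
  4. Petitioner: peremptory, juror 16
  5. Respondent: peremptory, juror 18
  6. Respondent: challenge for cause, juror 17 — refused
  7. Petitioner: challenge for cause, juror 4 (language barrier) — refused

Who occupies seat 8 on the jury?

8

Removed: #10, #11, #13, #16, #18. (#4, #17 stay — for-cause denied.)
Seating in order: seats 1–8 → #1, #2, #3, #4, #5, #6, #7, #8; alternates → #9, #12.
So seat 8 is #8.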